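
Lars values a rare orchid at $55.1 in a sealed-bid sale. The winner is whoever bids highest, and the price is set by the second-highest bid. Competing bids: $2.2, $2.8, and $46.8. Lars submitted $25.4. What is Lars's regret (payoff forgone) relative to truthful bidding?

Regret: $8.3.

The highest competing bid is $46.8.
Bidding truthfully at $55.1: Lars has the top bid, wins, and pays the second-highest bid $46.8. Payoff = $55.1 − $46.8 = $8.3.
Bidding $25.4: the top bid is $46.8 (a rival), so Lars loses. Payoff = $0.0.
Regret = truthful payoff − actual payoff = $8.3 − $0.0 = $8.3.
This is the dominant-strategy logic: truthful bidding weakly beats any alternative.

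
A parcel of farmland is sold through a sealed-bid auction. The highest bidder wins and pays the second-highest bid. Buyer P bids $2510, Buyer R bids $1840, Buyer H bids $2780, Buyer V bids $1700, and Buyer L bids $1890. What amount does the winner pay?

Price paid: $2510.

Ranking the bids: Buyer H $2780 > Buyer P $2510 > Buyer L $1890 > Buyer R $1840 > Buyer V $1700.
Buyer H has the highest bid, so Buyer H wins.
The second-highest bid is $2510, so that is what Buyer H pays.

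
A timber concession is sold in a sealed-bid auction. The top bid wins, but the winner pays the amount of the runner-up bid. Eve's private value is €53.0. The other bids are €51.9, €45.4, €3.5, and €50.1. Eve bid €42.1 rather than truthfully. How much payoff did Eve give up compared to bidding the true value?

The highest competing bid is €51.9.
Bidding truthfully at €53.0: Eve has the top bid, wins, and pays the second-highest bid €51.9. Payoff = €53.0 − €51.9 = €1.1.
Bidding €42.1: the top bid is €51.9 (a rival), so Eve loses. Payoff = €0.0.
Regret = truthful payoff − actual payoff = €1.1 − €0.0 = €1.1.

Payoff forgone: €1.1.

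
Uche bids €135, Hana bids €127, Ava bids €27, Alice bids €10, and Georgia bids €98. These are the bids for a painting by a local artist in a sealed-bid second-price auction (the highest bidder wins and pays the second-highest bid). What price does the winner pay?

The winner pays €127.

Ranking the bids: Uche €135, then Hana €127, then Georgia €98, then Ava €27, then Alice €10.
Uche is the highest bidder, so Uche wins.
Under the second-price rule, the price is the second-highest bid: €127.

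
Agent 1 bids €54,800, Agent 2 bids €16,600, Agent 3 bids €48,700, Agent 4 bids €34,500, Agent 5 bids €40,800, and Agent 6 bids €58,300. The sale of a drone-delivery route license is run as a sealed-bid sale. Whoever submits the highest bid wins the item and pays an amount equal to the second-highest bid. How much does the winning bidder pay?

The winner pays €54,800.

Ranking the bids: Agent 6 €58,300, then Agent 1 €54,800, then Agent 3 €48,700, then Agent 5 €40,800, then Agent 4 €34,500, then Agent 2 €16,600.
Agent 6 has the highest bid, so Agent 6 wins.
The second-highest bid is €54,800, so that is what Agent 6 pays.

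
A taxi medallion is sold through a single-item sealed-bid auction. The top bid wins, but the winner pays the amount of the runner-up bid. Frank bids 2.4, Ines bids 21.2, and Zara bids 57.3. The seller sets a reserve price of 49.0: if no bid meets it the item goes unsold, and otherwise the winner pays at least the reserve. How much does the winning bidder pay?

The winner pays 49.0.

Ranking the bids: Zara 57.3; Ines 21.2; Frank 2.4.
Zara has the highest bid, so Zara wins.
The second-highest bid is 21.2, but the reserve 49.0 is higher, so the price is the reserve.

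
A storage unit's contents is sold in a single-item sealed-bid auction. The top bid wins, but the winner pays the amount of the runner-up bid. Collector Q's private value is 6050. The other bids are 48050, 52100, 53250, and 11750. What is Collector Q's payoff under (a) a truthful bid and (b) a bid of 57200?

Truthful: 0; alternative: -47200.

The highest competing bid is 53250.
Bidding truthfully at 6050: the top bid is 53250 (a rival), so Collector Q loses. Payoff = 0.
Bidding 57200: Collector Q has the top bid, wins, and pays the second-highest bid 53250. Payoff = 6050 − 53250 = -47200.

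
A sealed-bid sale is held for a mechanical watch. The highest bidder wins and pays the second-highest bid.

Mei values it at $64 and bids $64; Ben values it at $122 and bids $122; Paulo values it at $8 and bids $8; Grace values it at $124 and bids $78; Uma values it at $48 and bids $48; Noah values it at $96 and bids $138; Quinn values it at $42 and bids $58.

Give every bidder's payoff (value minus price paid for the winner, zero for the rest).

Payoffs: Mei $0, Ben $0, Paulo $0, Grace $0, Uma $0, Noah -$26, Quinn $0.

Ordered from highest: Noah $138 > Ben $122 > Grace $78 > Mei $64 > Quinn $58 > Uma $48 > Paulo $8.
Noah has the top bid and wins; the price is the second-highest bid, $122.
Noah's payoff = $96 − $122 = -$26. All other bidders lose, so their payoff is 0.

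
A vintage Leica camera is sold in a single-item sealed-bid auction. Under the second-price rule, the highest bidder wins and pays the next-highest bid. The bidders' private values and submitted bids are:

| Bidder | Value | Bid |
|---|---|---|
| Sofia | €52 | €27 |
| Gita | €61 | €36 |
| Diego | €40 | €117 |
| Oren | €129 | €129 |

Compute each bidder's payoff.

Ordered from highest: Oren €129; Diego €117; Gita €36; Sofia €27.
Oren has the top bid and wins; the price is the second-highest bid, €117.
Oren's payoff = €129 − €117 = €12. All other bidders lose, so their payoff is 0.

Payoffs: Sofia €0, Gita €0, Diego €0, Oren €12.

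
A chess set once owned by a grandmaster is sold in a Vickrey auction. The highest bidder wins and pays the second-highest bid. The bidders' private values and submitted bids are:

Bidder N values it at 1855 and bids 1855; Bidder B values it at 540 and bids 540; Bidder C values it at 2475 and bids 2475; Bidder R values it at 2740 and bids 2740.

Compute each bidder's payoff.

Ranking the bids: Bidder R 2740; Bidder C 2475; Bidder N 1855; Bidder B 540.
Bidder R has the top bid and wins; the price is the second-highest bid, 2475.
Bidder R's payoff = 2740 − 2475 = 265. All other bidders lose, so their payoff is 0.

Payoffs: Bidder N 0, Bidder B 0, Bidder C 0, Bidder R 265.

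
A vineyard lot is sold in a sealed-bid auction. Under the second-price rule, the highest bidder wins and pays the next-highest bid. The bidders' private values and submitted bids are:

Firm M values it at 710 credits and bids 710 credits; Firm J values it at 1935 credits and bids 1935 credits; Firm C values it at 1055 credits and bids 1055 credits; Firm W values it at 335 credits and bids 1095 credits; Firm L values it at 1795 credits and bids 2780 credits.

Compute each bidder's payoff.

Sorted high to low: Firm L 2780 credits, then Firm J 1935 credits, then Firm W 1095 credits, then Firm C 1055 credits, then Firm M 710 credits.
Firm L has the top bid and wins; the price is the second-highest bid, 1935 credits.
Firm L's payoff = 1795 credits − 1935 credits = -140 credits. All other bidders lose, so their payoff is 0.

Payoffs: Firm M 0 credits, Firm J 0 credits, Firm C 0 credits, Firm W 0 credits, Firm L -140 credits.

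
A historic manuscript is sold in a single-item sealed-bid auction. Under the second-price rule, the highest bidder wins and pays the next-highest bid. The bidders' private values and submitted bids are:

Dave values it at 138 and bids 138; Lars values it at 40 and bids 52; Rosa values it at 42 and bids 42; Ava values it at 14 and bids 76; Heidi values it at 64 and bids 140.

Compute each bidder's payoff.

Bids in descending order: Heidi 140, then Dave 138, then Ava 76, then Lars 52, then Rosa 42.
Heidi has the top bid and wins; the price is the second-highest bid, 138.
Heidi's payoff = 64 − 138 = -74. All other bidders lose, so their payoff is 0.

Payoffs: Dave 0, Lars 0, Rosa 0, Ava 0, Heidi -74.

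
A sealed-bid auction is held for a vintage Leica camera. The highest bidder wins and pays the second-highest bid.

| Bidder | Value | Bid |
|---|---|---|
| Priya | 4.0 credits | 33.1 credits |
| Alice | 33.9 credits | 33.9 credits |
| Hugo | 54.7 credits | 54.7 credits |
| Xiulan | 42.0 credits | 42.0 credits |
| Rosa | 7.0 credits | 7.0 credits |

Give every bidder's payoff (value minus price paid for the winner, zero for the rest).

Sorted high to low: Hugo 54.7 credits, then Xiulan 42.0 credits, then Alice 33.9 credits, then Priya 33.1 credits, then Rosa 7.0 credits.
Hugo has the top bid and wins; the price is the second-highest bid, 42.0 credits.
Hugo's payoff = 54.7 credits − 42.0 credits = 12.7 credits. All other bidders lose, so their payoff is 0.

Payoffs: Priya 0.0 credits, Alice 0.0 credits, Hugo 12.7 credits, Xiulan 0.0 credits, Rosa 0.0 credits.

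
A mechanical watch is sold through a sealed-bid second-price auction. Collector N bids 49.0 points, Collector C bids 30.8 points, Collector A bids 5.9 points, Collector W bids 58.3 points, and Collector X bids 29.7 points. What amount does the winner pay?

Price paid: 49.0 points.

Bids in descending order: Collector W 58.3 points; Collector N 49.0 points; Collector C 30.8 points; Collector X 29.7 points; Collector A 5.9 points.
Collector W has the highest bid, so Collector W wins.
The second-highest bid is 49.0 points, so that is what Collector W pays.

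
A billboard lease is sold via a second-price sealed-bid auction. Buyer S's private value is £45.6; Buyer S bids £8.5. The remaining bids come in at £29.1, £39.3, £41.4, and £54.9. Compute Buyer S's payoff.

£0.0

Highest competing bid: £54.9.
Buyer S's bid £8.5 is not the highest, so Buyer S loses, pays nothing, and earns zero payoff.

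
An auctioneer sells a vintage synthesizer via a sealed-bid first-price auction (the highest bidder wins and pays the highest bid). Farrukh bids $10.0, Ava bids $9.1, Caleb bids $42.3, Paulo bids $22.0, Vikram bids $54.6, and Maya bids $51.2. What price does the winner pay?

Price paid: $54.6.

Bids in descending order: Vikram $54.6; Maya $51.2; Caleb $42.3; Paulo $22.0; Farrukh $10.0; Ava $9.1.
Vikram is the highest bidder, so Vikram wins.
Under the first-price rule, the price is the highest bid: $54.6.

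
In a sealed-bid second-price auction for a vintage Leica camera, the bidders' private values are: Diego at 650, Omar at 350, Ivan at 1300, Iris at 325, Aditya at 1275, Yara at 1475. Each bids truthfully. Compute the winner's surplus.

Ordered from highest: Yara 1475; Ivan 1300; Aditya 1275; Diego 650; Omar 350; Iris 325.
Yara wins with the top bid and pays the second-highest, 1300.
Surplus = 1475 − 1300 = 175.

175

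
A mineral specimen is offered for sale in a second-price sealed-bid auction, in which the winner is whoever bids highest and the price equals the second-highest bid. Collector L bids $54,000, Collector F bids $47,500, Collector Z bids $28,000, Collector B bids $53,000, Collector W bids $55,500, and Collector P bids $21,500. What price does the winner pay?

$54,000

Ordered from highest: Collector W $55,500, then Collector L $54,000, then Collector B $53,000, then Collector F $47,500, then Collector Z $28,000, then Collector P $21,500.
Collector W is the highest bidder, so Collector W wins.
Under the second-price rule, the price is the second-highest bid: $54,000.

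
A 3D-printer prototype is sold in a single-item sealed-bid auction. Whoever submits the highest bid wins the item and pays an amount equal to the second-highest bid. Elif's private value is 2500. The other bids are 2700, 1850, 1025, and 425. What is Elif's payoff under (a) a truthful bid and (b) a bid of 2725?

Truthful: 0; alternative: -200.

The highest competing bid is 2700.
Bidding truthfully at 2500: the top bid is 2700 (a rival), so Elif loses. Payoff = 0.
Bidding 2725: Elif has the top bid, wins, and pays the second-highest bid 2700. Payoff = 2500 − 2700 = -200.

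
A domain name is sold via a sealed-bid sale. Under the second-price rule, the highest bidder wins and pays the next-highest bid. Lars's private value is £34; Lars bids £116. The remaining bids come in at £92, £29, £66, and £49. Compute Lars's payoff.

Lars's payoff: -£58.

Highest competing bid: £92.
Lars's bid £116 is the highest overall, so Lars wins and pays the second-highest bid, £92.
Payoff = value − price = £34 − £92 = -£58.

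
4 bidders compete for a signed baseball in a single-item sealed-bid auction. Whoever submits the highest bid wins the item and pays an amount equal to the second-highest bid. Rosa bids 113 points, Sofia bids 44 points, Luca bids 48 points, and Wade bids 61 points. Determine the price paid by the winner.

Ranking the bids: Rosa 113 points > Wade 61 points > Luca 48 points > Sofia 44 points.
Rosa has the highest bid, so Rosa wins.
The second-highest bid is 61 points, so that is what Rosa pays.

The winner pays 61 points.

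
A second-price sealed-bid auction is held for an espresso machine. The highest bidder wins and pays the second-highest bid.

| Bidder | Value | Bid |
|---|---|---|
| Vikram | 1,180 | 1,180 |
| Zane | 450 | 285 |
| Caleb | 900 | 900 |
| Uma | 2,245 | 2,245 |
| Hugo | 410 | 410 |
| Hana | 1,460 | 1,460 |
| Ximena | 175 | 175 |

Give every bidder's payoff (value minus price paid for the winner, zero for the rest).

Sorted high to low: Uma 2,245 > Hana 1,460 > Vikram 1,180 > Caleb 900 > Hugo 410 > Zane 285 > Ximena 175.
Uma has the top bid and wins; the price is the second-highest bid, 1,460.
Uma's payoff = 2,245 − 1,460 = 785. All other bidders lose, so their payoff is 0.

Vikram 0, Zane 0, Caleb 0, Uma 785, Hugo 0, Hana 0, Ximena 0.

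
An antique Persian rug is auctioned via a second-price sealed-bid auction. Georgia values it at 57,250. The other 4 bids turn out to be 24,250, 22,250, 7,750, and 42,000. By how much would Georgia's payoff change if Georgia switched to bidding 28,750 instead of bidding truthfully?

The highest competing bid is 42,000.
Bidding truthfully at 57,250: Georgia has the top bid, wins, and pays the second-highest bid 42,000. Payoff = 57,250 − 42,000 = 15,250.
Bidding 28,750: the top bid is 42,000 (a rival), so Georgia loses. Payoff = 0.
Change = 0 − 15,250 = -15,250.

-15,250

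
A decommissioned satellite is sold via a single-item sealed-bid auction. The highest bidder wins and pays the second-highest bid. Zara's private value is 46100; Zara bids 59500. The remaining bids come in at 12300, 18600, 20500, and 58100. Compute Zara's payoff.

Highest competing bid: 58100.
Zara's bid 59500 is the highest overall, so Zara wins and pays the second-highest bid, 58100.
Payoff = value − price = 46100 − 58100 = -12000.
Overbidding won the item at a price above value — truthful bidding would have avoided this loss.

Payoff = -12000.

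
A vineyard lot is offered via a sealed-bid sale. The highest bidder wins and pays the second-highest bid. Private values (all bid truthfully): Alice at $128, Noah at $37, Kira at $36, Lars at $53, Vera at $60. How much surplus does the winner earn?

Ranking the bids: Alice $128 > Vera $60 > Lars $53 > Noah $37 > Kira $36.
Alice wins with the top bid and pays the second-highest, $60.
Surplus = $128 − $60 = $68.

Surplus = $68.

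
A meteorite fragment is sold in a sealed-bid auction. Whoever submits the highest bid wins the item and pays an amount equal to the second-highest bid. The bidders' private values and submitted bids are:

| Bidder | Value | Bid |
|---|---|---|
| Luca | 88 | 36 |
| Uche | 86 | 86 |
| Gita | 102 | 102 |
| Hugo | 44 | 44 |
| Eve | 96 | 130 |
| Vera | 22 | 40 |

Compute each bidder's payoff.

Luca 0, Uche 0, Gita 0, Hugo 0, Eve -6, Vera 0.

Bids in descending order: Eve 130 > Gita 102 > Uche 86 > Hugo 44 > Vera 40 > Luca 36.
Eve has the top bid and wins; the price is the second-highest bid, 102.
Eve's payoff = 96 − 102 = -6. All other bidders lose, so their payoff is 0.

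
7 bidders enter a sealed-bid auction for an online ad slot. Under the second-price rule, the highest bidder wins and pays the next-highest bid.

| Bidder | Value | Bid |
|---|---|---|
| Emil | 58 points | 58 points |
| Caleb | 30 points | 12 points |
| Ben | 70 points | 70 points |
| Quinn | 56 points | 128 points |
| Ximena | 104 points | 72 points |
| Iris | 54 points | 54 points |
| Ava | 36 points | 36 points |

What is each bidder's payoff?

Emil 0 points, Caleb 0 points, Ben 0 points, Quinn -16 points, Ximena 0 points, Iris 0 points, Ava 0 points.

Ranking the bids: Quinn 128 points, then Ximena 72 points, then Ben 70 points, then Emil 58 points, then Iris 54 points, then Ava 36 points, then Caleb 12 points.
Quinn has the top bid and wins; the price is the second-highest bid, 72 points.
Quinn's payoff = 56 points − 72 points = -16 points. All other bidders lose, so their payoff is 0.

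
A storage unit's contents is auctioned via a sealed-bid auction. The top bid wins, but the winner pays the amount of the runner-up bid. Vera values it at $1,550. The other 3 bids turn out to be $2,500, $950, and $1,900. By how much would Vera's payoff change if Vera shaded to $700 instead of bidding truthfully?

Change in payoff: $0.

The highest competing bid is $2,500.
Bidding truthfully at $1,550: the top bid is $2,500 (a rival), so Vera loses. Payoff = $0.
Bidding $700: the top bid is $2,500 (a rival), so Vera loses. Payoff = $0.
Change = $0 − $0 = $0.
The bid only affects whether you win, not the price — here both bids land on the same side of the top rival bid, so the deviation is payoff-neutral.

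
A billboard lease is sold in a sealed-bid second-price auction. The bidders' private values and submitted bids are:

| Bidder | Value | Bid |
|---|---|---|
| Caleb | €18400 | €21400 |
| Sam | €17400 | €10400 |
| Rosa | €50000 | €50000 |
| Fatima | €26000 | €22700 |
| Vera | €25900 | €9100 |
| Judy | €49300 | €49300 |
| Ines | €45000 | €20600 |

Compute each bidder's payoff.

Payoffs: Caleb €0, Sam €0, Rosa €700, Fatima €0, Vera €0, Judy €0, Ines €0.

Bids in descending order: Rosa €50000 > Judy €49300 > Fatima €22700 > Caleb €21400 > Ines €20600 > Sam €10400 > Vera €9100.
Rosa has the top bid and wins; the price is the second-highest bid, €49300.
Rosa's payoff = €50000 − €49300 = €700. All other bidders lose, so their payoff is 0.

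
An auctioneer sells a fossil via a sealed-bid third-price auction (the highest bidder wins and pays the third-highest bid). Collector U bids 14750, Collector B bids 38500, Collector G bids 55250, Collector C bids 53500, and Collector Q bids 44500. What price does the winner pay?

44500

Sorted high to low: Collector G 55250, then Collector C 53500, then Collector Q 44500, then Collector B 38500, then Collector U 14750.
Collector G is the highest bidder, so Collector G wins.
Under the third-price rule, the price is the third-highest bid: 44500.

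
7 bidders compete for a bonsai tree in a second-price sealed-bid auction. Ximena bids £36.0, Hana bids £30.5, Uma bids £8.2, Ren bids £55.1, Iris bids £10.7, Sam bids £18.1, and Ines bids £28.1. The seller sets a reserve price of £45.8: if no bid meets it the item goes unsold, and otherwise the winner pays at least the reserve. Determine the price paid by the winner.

£45.8

Sorted high to low: Ren £55.1; Ximena £36.0; Hana £30.5; Ines £28.1; Sam £18.1; Iris £10.7; Uma £8.2.
Ren has the highest bid, so Ren wins.
The second-highest bid is £36.0, but the reserve £45.8 is higher, so the price is the reserve.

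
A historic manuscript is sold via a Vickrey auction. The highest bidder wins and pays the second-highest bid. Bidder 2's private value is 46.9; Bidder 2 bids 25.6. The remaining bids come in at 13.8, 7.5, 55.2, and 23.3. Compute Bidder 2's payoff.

Highest competing bid: 55.2.
Bidder 2's bid 25.6 is not the highest, so Bidder 2 loses, pays nothing, and earns zero payoff.

The bidder's payoff: 0.0.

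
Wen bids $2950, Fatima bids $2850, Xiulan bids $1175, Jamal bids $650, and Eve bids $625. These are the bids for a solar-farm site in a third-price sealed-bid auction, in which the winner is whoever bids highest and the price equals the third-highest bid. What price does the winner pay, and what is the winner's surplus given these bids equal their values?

Ranking the bids: Wen $2950; Fatima $2850; Xiulan $1175; Jamal $650; Eve $625.
Wen is the highest bidder, so Wen wins.
Under the third-price rule, the price is the third-highest bid: $1175.
Surplus = $2950 − $1175 = $1775.

The winner pays $1175 for a surplus of $1775.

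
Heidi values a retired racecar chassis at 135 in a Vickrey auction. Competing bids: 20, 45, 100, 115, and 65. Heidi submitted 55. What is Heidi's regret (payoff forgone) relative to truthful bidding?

20

The highest competing bid is 115.
Bidding truthfully at 135: Heidi has the top bid, wins, and pays the second-highest bid 115. Payoff = 135 − 115 = 20.
Bidding 55: the top bid is 115 (a rival), so Heidi loses. Payoff = 0.
Regret = truthful payoff − actual payoff = 20 − 0 = 20.
This is the dominant-strategy logic: truthful bidding weakly beats any alternative.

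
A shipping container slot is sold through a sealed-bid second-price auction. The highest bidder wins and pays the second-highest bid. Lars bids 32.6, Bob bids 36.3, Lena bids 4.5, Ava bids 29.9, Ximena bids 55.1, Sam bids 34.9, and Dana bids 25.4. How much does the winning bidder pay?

Bids in descending order: Ximena 55.1; Bob 36.3; Sam 34.9; Lars 32.6; Ava 29.9; Dana 25.4; Lena 4.5.
Ximena has the highest bid, so Ximena wins.
The second-highest bid is 36.3, so that is what Ximena pays.

36.3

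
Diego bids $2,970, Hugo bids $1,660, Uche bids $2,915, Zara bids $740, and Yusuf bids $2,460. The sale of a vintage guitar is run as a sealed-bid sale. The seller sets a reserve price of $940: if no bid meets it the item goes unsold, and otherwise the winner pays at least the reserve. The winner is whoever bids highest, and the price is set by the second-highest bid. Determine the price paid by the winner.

$2,915

Sorted high to low: Diego $2,970; Uche $2,915; Yusuf $2,460; Hugo $1,660; Zara $740.
Diego has the highest bid, so Diego wins.
The second-highest bid is $2,915, which exceeds the reserve, so that sets the price.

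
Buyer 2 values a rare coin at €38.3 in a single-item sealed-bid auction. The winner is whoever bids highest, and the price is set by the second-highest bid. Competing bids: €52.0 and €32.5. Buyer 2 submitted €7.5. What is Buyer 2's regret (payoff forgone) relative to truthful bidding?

The highest competing bid is €52.0.
Bidding truthfully at €38.3: the top bid is €52.0 (a rival), so Buyer 2 loses. Payoff = €0.0.
Bidding €7.5: the top bid is €52.0 (a rival), so Buyer 2 loses. Payoff = €0.0.
Regret = truthful payoff − actual payoff = €0.0 − €0.0 = €0.0.

€0.0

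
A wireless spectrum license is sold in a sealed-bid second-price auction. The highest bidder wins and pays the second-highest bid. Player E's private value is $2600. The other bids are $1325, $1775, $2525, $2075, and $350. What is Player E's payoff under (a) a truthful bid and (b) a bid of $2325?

Truthful: $75; alternative: $0.

The highest competing bid is $2525.
Bidding truthfully at $2600: Player E has the top bid, wins, and pays the second-highest bid $2525. Payoff = $2600 − $2525 = $75.
Bidding $2325: the top bid is $2525 (a rival), so Player E loses. Payoff = $0.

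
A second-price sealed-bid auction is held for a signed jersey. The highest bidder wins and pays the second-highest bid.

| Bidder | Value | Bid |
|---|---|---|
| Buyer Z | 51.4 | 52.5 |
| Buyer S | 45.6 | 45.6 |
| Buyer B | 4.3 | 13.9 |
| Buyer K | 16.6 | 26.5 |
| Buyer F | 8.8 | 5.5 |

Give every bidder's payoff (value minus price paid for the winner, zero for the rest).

Payoffs: Buyer Z 5.8, Buyer S 0.0, Buyer B 0.0, Buyer K 0.0, Buyer F 0.0.

Ordered from highest: Buyer Z 52.5 > Buyer S 45.6 > Buyer K 26.5 > Buyer B 13.9 > Buyer F 5.5.
Buyer Z has the top bid and wins; the price is the second-highest bid, 45.6.
Buyer Z's payoff = 51.4 − 45.6 = 5.8. All other bidders lose, so their payoff is 0.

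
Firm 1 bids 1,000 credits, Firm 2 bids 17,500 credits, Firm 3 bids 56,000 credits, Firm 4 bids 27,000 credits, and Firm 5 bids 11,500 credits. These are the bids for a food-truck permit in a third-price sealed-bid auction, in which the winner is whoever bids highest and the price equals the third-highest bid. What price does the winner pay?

The winner pays 17,500 credits.

Bids in descending order: Firm 3 56,000 credits > Firm 4 27,000 credits > Firm 2 17,500 credits > Firm 5 11,500 credits > Firm 1 1,000 credits.
Firm 3 is the highest bidder, so Firm 3 wins.
Under the third-price rule, the price is the third-highest bid: 17,500 credits.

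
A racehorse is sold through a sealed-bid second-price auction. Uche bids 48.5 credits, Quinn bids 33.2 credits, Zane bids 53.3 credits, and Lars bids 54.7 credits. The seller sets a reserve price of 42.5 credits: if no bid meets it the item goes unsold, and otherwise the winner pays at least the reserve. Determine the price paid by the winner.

53.3 credits

Ordered from highest: Lars 54.7 credits; Zane 53.3 credits; Uche 48.5 credits; Quinn 33.2 credits.
Lars has the highest bid, so Lars wins.
The second-highest bid is 53.3 credits, which exceeds the reserve, so that sets the price.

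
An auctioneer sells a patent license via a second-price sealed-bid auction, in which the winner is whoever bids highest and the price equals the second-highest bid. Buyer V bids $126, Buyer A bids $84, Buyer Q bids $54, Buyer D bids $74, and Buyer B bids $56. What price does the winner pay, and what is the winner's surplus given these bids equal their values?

The winner pays $84 for a surplus of $42.

Bids in descending order: Buyer V $126; Buyer A $84; Buyer D $74; Buyer B $56; Buyer Q $54.
Buyer V is the highest bidder, so Buyer V wins.
Under the second-price rule, the price is the second-highest bid: $84.
Surplus = $126 − $84 = $42.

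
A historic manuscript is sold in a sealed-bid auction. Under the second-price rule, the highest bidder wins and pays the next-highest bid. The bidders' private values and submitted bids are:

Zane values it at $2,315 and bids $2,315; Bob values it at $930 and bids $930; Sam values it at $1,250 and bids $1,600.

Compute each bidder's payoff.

Payoffs: Zane $715, Bob $0, Sam $0.

Ordered from highest: Zane $2,315; Sam $1,600; Bob $930.
Zane has the top bid and wins; the price is the second-highest bid, $1,600.
Zane's payoff = $2,315 − $1,600 = $715. All other bidders lose, so their payoff is 0.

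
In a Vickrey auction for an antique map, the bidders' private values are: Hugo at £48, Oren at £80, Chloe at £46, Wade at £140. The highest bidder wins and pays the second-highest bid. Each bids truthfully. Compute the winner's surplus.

Ordered from highest: Wade £140, then Oren £80, then Hugo £48, then Chloe £46.
Wade wins with the top bid and pays the second-highest, £80.
Surplus = £140 − £80 = £60.

Winner's surplus: £60.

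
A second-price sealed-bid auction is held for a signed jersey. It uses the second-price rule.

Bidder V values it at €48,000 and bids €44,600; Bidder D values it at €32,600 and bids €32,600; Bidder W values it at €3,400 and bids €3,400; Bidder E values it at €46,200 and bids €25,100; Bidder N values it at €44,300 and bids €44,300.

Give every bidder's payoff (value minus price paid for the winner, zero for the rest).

Bidder V €3,700, Bidder D €0, Bidder W €0, Bidder E €0, Bidder N €0.

Ordered from highest: Bidder V €44,600, then Bidder N €44,300, then Bidder D €32,600, then Bidder E €25,100, then Bidder W €3,400.
Bidder V has the top bid and wins; the price is the second-highest bid, €44,300.
Bidder V's payoff = €48,000 − €44,300 = €3,700. All other bidders lose, so their payoff is 0.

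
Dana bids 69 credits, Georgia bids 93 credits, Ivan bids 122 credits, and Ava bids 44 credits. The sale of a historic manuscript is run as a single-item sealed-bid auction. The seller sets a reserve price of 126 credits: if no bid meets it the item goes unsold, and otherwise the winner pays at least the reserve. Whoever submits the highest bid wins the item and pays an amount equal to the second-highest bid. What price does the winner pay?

Bids in descending order: Ivan 122 credits > Georgia 93 credits > Dana 69 credits > Ava 44 credits.
The top bid 122 credits is below the reserve 126 credits, so the item goes unsold and nothing is paid.

unsold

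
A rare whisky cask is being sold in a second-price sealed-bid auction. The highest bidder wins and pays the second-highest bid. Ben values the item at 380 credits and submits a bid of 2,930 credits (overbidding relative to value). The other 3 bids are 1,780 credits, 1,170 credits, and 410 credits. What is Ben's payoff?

Highest competing bid: 1,780 credits.
Ben's bid 2,930 credits is the highest overall, so Ben wins and pays the second-highest bid, 1,780 credits.
Payoff = value − price = 380 credits − 1,780 credits = -1,400 credits.
Overbidding won the item at a price above value — truthful bidding would have avoided this loss.

Ben's payoff: -1,400 credits.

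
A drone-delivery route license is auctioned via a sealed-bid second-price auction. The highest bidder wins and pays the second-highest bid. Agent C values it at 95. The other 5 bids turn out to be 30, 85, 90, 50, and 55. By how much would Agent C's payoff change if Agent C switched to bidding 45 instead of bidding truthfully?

-5

The highest competing bid is 90.
Bidding truthfully at 95: Agent C has the top bid, wins, and pays the second-highest bid 90. Payoff = 95 − 90 = 5.
Bidding 45: the top bid is 90 (a rival), so Agent C loses. Payoff = 0.
Change = 0 − 5 = -5.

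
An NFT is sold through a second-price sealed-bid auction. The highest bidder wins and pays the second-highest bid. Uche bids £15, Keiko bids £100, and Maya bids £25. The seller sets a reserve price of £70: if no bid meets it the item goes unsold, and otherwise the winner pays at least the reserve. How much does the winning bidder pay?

The winner pays £70.

Sorted high to low: Keiko £100 > Maya £25 > Uche £15.
Keiko has the highest bid, so Keiko wins.
The second-highest bid is £25, but the reserve £70 is higher, so the price is the reserve.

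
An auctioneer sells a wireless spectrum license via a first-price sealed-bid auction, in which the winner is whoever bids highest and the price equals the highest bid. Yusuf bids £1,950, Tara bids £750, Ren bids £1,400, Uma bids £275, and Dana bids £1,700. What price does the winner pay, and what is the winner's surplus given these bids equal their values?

Ordered from highest: Yusuf £1,950, then Dana £1,700, then Ren £1,400, then Tara £750, then Uma £275.
Yusuf is the highest bidder, so Yusuf wins.
Under the first-price rule, the price is the highest bid: £1,950.
Surplus = £1,950 − £1,950 = £0.

Price £1,950; surplus £0.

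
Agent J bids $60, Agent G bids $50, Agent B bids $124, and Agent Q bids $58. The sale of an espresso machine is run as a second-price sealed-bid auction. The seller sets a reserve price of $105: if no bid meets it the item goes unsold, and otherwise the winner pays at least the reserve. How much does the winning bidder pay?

Price paid: $105.

Bids in descending order: Agent B $124, then Agent J $60, then Agent Q $58, then Agent G $50.
Agent B has the highest bid, so Agent B wins.
The second-highest bid is $60, but the reserve $105 is higher, so the price is the reserve.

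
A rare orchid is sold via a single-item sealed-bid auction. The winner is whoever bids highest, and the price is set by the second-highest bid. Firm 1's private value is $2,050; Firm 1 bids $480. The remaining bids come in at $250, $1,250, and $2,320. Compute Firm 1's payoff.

Highest competing bid: $2,320.
Firm 1's bid $480 is not the highest, so Firm 1 loses, pays nothing, and earns zero payoff.

The bidder's payoff: $0.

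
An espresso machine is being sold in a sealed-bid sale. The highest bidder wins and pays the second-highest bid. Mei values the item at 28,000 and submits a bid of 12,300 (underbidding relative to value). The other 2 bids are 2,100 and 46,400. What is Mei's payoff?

0

Highest competing bid: 46,400.
Mei's bid 12,300 is not the highest, so Mei loses, pays nothing, and earns zero payoff.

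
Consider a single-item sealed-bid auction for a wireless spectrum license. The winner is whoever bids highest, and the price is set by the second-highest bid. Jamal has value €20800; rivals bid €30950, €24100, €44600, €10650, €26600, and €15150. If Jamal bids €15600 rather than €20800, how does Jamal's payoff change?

Change in payoff: €0.

The highest competing bid is €44600.
Bidding truthfully at €20800: the top bid is €44600 (a rival), so Jamal loses. Payoff = €0.
Bidding €15600: the top bid is €44600 (a rival), so Jamal loses. Payoff = €0.
Change = €0 − €0 = €0.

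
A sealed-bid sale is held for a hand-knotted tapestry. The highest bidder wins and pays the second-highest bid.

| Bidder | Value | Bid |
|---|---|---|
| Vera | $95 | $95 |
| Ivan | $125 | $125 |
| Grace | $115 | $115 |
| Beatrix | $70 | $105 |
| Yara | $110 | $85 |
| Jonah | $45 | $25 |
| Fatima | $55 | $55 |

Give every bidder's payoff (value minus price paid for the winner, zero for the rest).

Ranking the bids: Ivan $125, then Grace $115, then Beatrix $105, then Vera $95, then Yara $85, then Fatima $55, then Jonah $25.
Ivan has the top bid and wins; the price is the second-highest bid, $115.
Ivan's payoff = $125 − $115 = $10. All other bidders lose, so their payoff is 0.

Payoffs: Vera $0, Ivan $10, Grace $0, Beatrix $0, Yara $0, Jonah $0, Fatima $0.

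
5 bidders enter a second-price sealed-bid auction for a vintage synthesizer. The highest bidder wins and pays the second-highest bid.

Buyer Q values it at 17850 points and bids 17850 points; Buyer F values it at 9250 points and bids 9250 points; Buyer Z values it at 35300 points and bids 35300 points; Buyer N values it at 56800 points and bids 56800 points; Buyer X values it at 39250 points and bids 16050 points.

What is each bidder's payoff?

Bids in descending order: Buyer N 56800 points > Buyer Z 35300 points > Buyer Q 17850 points > Buyer X 16050 points > Buyer F 9250 points.
Buyer N has the top bid and wins; the price is the second-highest bid, 35300 points.
Buyer N's payoff = 56800 points − 35300 points = 21500 points. All other bidders lose, so their payoff is 0.

Buyer Q 0 points, Buyer F 0 points, Buyer Z 0 points, Buyer N 21500 points, Buyer X 0 points.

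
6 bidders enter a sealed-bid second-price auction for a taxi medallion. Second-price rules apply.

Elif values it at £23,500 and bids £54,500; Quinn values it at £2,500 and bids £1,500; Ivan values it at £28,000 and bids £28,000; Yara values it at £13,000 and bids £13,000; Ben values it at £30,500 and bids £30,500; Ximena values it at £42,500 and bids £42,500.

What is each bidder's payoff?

Payoffs: Elif -£19,000, Quinn £0, Ivan £0, Yara £0, Ben £0, Ximena £0.

Ranking the bids: Elif £54,500; Ximena £42,500; Ben £30,500; Ivan £28,000; Yara £13,000; Quinn £1,500.
Elif has the top bid and wins; the price is the second-highest bid, £42,500.
Elif's payoff = £23,500 − £42,500 = -£19,000. All other bidders lose, so their payoff is 0.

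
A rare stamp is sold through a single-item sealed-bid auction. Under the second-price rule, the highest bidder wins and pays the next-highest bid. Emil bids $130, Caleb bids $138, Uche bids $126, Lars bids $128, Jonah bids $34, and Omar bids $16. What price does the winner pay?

Sorted high to low: Caleb $138; Emil $130; Lars $128; Uche $126; Jonah $34; Omar $16.
Caleb has the highest bid, so Caleb wins.
The second-highest bid is $130, so that is what Caleb pays.

The winner pays $130.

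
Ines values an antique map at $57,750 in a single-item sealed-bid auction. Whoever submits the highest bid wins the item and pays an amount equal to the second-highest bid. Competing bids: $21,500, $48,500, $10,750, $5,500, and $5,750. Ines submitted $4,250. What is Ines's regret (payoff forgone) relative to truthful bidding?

Payoff forgone: $9,250.

The highest competing bid is $48,500.
Bidding truthfully at $57,750: Ines has the top bid, wins, and pays the second-highest bid $48,500. Payoff = $57,750 − $48,500 = $9,250.
Bidding $4,250: the top bid is $48,500 (a rival), so Ines loses. Payoff = $0.
Regret = truthful payoff − actual payoff = $9,250 − $0 = $9,250.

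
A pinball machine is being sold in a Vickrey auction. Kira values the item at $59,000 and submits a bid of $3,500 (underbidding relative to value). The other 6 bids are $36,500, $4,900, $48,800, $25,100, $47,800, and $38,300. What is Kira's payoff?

Highest competing bid: $48,800.
Kira's bid $3,500 is not the highest, so Kira loses, pays nothing, and earns zero payoff.

$0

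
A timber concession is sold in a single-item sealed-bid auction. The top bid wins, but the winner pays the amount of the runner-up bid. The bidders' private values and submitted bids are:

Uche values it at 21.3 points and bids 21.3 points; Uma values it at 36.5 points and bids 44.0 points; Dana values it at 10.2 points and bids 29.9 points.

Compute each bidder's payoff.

Uche 0.0 points, Uma 6.6 points, Dana 0.0 points.

Bids in descending order: Uma 44.0 points > Dana 29.9 points > Uche 21.3 points.
Uma has the top bid and wins; the price is the second-highest bid, 29.9 points.
Uma's payoff = 36.5 points − 29.9 points = 6.6 points. All other bidders lose, so their payoff is 0.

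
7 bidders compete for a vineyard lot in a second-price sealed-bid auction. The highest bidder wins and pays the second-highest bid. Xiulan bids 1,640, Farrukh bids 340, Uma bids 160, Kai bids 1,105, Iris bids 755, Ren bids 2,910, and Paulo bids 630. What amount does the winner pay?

Ordered from highest: Ren 2,910 > Xiulan 1,640 > Kai 1,105 > Iris 755 > Paulo 630 > Farrukh 340 > Uma 160.
Ren has the highest bid, so Ren wins.
The second-highest bid is 1,640, so that is what Ren pays.

The winner pays 1,640.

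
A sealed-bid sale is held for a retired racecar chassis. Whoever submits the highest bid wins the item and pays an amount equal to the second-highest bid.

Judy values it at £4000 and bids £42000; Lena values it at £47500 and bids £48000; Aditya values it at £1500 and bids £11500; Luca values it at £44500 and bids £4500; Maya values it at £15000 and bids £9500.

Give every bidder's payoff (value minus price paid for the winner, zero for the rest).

Judy £0, Lena £5500, Aditya £0, Luca £0, Maya £0.

Ordered from highest: Lena £48000, then Judy £42000, then Aditya £11500, then Maya £9500, then Luca £4500.
Lena has the top bid and wins; the price is the second-highest bid, £42000.
Lena's payoff = £47500 − £42000 = £5500. All other bidders lose, so their payoff is 0.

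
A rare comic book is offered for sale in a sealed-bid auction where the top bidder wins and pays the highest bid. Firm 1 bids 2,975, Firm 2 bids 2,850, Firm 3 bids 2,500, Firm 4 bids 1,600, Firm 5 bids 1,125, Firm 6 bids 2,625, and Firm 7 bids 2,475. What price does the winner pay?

Bids in descending order: Firm 1 2,975 > Firm 2 2,850 > Firm 6 2,625 > Firm 3 2,500 > Firm 7 2,475 > Firm 4 1,600 > Firm 5 1,125.
Firm 1 is the highest bidder, so Firm 1 wins.
Under the first-price rule, the price is the highest bid: 2,975.

Price paid: 2,975.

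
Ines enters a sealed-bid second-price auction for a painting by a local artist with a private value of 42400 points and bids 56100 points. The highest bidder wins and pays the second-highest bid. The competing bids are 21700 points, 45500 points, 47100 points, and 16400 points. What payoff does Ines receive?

Ines's payoff: -4700 points.

Highest competing bid: 47100 points.
Ines's bid 56100 points is the highest overall, so Ines wins and pays the second-highest bid, 47100 points.
Payoff = value − price = 42400 points − 47100 points = -4700 points.
Overbidding won the item at a price above value — truthful bidding would have avoided this loss.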